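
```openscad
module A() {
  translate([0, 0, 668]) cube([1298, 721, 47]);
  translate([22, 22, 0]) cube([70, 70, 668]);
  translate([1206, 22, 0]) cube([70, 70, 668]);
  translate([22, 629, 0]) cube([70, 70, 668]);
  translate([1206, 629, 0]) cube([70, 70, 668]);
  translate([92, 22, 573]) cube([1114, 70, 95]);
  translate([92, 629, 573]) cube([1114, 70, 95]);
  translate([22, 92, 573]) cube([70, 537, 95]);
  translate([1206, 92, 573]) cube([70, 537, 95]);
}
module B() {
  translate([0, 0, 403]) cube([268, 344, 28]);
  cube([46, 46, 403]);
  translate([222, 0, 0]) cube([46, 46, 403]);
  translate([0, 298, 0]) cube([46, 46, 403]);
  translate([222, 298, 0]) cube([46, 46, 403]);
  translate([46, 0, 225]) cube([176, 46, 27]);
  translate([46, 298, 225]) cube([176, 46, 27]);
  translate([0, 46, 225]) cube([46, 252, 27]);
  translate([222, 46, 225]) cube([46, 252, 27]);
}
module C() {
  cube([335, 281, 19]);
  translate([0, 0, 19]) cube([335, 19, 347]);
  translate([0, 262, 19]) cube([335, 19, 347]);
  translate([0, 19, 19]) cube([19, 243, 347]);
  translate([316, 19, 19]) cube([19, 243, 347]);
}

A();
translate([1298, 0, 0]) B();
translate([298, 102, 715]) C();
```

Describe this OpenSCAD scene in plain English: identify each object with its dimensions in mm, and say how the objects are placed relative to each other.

A is a table: top 1298 mm (x) × 721 mm (y), 47 mm thick, upper face at z = 715 mm, on four 70×70 mm square legs, each inset 22 mm from the nearest pair of top edges, running from z = 0 to the bottom of the top. Four apron rails, 70 mm thick and 95 mm tall, run between adjacent legs with their top edges flush with the underside of the top and their outer faces flush with the legs' outer faces.

B is a four-legged stool. The seat is a 268×344×28 mm slab whose top surface is at z = 431 mm; four square legs, each 46×46 mm in cross-section, run from the floor (z = 0) to the underside of the seat, each flush with a corner of the seat. Four stretchers, 46 mm wide and 27 mm tall, connect adjacent legs with their undersides at z = 225 mm, each running between the inner faces of the legs it joins and aligned with the legs' outer faces on the other axis.

C is an open storage box with external size 335×281×366 mm and wall thickness 19 mm (the base is also 19 mm thick). The base covers the whole footprint; the four walls stand on the base, with the y-facing walls full-width and the x-facing walls fitting between their inner faces.

The stool is against the table's +x side, with their −y faces flush. The open box is on top of the table.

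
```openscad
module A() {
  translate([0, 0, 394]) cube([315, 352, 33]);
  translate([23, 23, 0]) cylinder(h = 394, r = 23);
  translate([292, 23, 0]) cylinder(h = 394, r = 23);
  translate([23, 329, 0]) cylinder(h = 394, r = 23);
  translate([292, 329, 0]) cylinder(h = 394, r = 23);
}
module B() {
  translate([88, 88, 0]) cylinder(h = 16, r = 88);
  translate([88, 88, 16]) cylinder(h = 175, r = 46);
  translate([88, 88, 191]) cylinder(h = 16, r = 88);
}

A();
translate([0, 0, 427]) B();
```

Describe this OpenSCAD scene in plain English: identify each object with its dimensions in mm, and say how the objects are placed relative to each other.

A is a four-legged stool. The seat is 315×352 mm, 33 mm thick, top at z = 427 mm. It stands on four round legs, each 46 mm in diameter, from z = 0 to the seat underside, each leg's axis is inset half a diameter from the nearest pair of seat edges (so the leg's bounding box is flush with the corner).

B is a spool: two coaxial disc flanges of radius 88 mm and thickness 16 mm, joined by a core cylinder of radius 46 mm and height 175 mm. The lower flange rests on z = 0 and the three cylinders share a vertical axis.

The spool is on top of the stool.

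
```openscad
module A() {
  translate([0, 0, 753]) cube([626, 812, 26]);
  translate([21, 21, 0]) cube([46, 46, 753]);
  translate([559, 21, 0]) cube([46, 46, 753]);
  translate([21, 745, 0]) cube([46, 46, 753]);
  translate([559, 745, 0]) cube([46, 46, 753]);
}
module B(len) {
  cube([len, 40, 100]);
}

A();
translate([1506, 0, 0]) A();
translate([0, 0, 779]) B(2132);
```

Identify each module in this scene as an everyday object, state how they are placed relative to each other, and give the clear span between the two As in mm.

Second table starts at x = 1506; first ends at x = 626; clear span = 1506 − 626 = 880 mm.

A is a table. B is a beam. A beam spans the tops of two tables. The clear span between the two tables is 880 mm.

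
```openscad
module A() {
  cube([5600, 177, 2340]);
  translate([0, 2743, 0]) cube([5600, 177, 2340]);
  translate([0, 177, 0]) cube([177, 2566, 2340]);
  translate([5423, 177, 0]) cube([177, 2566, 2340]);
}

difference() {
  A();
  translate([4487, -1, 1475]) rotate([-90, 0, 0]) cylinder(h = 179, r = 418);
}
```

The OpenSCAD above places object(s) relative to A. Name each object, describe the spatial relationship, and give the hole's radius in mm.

The subtracted cylinder has r = 418 mm.

A is a house frame. The house frame has a circular hole through its front wall. The hole's radius is 418 mm.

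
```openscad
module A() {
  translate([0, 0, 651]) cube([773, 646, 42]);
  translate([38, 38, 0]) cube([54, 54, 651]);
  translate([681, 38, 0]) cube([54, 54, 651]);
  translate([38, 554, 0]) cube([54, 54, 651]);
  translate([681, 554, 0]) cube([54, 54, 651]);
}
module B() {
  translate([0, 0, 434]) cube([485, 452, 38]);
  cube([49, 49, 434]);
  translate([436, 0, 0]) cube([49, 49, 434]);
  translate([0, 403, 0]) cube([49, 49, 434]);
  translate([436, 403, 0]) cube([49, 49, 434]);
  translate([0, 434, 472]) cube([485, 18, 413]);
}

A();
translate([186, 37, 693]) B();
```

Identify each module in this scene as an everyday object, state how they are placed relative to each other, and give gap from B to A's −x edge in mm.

The chair's min-x is at 186; the table's min-x is 0; gap = 186 mm.

A is a table. B is a chair. The chair is on top of the table. The gap from the chair to the table's −x edge is 186 mm.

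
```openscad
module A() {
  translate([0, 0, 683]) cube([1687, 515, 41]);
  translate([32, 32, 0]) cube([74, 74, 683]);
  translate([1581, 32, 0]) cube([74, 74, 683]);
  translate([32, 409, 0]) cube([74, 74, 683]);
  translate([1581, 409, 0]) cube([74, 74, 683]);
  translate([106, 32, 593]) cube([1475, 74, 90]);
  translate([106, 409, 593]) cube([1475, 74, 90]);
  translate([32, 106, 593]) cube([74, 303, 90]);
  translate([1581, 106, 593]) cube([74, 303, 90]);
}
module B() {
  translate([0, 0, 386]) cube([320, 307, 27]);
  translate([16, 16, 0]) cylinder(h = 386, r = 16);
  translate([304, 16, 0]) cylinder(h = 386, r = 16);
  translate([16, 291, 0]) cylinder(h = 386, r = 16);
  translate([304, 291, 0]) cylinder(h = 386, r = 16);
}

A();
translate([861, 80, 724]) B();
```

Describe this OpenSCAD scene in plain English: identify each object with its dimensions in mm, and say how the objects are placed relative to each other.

A is a table: top 1687 mm (x) × 515 mm (y), 41 mm thick, upper face at z = 724 mm, on four 74×74 mm square legs, each inset 32 mm from the nearest pair of top edges, running from z = 0 to the bottom of the top. Four apron rails, 74 mm thick and 90 mm tall, run between adjacent legs with their top edges flush with the underside of the top and their outer faces flush with the legs' outer faces.

B is a simple wooden stool: a rectangular seat 320 mm (x) by 307 mm (y), 27 mm thick, top face at z = 413 mm, on four round legs, each 32 mm in diameter. The legs rest on z = 0, each leg's axis is inset half a diameter from the nearest pair of seat edges (so the leg's bounding box is flush with the corner).

The stool is on top of the table.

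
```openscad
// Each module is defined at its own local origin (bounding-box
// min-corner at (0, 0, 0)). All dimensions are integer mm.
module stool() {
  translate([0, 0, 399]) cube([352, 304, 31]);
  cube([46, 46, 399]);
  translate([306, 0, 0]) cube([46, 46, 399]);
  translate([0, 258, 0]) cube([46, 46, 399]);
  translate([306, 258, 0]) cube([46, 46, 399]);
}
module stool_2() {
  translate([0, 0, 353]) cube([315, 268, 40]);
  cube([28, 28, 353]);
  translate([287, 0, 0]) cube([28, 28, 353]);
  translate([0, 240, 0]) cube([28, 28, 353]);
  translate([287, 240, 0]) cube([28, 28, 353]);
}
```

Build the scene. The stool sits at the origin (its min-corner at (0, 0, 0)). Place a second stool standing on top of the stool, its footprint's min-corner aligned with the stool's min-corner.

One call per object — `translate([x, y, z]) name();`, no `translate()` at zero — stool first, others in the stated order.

stool();
translate([0, 0, 430]) stool_2();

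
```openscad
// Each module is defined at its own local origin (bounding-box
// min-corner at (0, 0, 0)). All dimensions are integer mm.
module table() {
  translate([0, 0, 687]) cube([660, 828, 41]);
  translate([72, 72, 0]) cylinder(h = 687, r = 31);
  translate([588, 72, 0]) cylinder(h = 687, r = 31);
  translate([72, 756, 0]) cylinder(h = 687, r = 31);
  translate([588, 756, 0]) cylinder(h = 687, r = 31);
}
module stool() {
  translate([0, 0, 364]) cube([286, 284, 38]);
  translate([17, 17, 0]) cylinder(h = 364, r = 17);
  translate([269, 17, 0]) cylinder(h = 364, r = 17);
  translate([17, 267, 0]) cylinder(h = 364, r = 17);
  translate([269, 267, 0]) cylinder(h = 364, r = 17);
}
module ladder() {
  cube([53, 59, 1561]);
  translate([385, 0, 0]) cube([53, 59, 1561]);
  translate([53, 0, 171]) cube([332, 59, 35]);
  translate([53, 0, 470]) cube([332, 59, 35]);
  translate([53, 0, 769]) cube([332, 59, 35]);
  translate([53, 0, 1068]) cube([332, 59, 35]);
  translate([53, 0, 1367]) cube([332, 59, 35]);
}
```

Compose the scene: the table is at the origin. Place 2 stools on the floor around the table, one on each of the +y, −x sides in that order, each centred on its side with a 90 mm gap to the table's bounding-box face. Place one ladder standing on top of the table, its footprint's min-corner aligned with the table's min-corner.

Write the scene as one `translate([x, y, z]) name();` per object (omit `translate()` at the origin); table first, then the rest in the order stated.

table();
translate([187, 918, 0]) stool();
translate([-376, 272, 0]) stool();
translate([0, 0, 728]) ladder();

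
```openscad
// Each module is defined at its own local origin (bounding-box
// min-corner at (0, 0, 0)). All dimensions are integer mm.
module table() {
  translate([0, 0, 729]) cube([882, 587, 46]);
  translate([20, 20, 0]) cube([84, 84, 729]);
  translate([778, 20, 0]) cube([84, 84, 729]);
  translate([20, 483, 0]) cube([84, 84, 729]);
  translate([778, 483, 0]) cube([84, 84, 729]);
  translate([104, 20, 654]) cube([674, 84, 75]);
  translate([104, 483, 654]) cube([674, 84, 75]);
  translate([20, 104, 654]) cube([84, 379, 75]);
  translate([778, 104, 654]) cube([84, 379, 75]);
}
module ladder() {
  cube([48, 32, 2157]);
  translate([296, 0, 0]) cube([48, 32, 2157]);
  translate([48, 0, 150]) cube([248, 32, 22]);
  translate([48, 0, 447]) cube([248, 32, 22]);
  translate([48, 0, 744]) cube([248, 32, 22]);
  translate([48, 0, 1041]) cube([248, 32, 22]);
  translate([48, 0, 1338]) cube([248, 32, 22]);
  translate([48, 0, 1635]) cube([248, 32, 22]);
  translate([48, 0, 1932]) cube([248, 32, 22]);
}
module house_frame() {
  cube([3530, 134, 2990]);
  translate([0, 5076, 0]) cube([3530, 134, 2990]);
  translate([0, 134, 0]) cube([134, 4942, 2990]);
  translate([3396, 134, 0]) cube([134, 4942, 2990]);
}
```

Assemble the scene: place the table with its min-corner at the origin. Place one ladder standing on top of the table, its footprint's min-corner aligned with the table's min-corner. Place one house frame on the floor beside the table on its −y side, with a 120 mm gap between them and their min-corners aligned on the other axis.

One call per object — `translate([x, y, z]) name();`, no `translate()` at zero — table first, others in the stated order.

table();
translate([0, 0, 775]) ladder();
translate([0, -5330, 0]) house_frame();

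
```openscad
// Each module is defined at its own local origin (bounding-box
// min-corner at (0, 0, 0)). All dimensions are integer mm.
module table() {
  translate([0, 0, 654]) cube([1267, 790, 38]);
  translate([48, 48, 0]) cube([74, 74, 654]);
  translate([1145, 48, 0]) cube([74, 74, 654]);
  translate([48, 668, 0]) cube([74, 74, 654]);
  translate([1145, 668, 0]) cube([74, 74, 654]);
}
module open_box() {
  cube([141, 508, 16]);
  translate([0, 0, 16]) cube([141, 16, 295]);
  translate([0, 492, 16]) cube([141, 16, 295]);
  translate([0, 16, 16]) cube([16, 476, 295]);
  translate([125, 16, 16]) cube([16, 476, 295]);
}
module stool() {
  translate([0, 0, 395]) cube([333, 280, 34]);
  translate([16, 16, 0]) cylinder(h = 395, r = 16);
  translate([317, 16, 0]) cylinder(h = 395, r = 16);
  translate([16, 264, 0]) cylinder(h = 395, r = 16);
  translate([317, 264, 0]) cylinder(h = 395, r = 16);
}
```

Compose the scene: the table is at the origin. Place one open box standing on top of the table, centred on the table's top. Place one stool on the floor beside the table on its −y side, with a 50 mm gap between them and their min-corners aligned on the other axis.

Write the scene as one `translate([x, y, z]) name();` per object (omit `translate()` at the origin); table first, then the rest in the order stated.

table();
translate([563, 141, 692]) open_box();
translate([0, -330, 0]) stool();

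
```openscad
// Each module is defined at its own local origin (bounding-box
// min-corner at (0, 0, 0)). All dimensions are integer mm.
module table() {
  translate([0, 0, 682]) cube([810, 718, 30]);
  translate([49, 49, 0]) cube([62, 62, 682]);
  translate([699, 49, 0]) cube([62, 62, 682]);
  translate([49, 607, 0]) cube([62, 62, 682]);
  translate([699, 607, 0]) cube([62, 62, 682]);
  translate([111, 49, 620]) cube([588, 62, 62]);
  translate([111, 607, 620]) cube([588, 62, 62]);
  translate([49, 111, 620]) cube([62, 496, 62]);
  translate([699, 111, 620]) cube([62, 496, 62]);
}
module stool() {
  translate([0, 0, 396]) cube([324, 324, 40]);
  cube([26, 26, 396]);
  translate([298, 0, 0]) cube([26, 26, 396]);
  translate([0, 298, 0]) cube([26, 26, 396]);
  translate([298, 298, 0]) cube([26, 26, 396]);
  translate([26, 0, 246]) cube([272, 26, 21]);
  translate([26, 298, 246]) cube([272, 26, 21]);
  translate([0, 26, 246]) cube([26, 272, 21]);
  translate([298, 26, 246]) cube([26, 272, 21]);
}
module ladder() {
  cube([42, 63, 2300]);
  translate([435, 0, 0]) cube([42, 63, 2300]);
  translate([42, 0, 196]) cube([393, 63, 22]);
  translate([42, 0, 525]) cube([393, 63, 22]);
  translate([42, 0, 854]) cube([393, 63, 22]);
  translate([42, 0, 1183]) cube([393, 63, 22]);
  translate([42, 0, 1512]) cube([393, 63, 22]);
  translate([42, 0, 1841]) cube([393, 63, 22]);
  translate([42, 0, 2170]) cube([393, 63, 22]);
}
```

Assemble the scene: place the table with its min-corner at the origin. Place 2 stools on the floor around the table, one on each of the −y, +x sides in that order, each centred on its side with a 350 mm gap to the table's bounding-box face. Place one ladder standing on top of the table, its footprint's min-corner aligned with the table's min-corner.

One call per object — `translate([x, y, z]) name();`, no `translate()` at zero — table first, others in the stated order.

table();
translate([243, -674, 0]) stool();
translate([1160, 197, 0]) stool();
translate([0, 0, 712]) ladder();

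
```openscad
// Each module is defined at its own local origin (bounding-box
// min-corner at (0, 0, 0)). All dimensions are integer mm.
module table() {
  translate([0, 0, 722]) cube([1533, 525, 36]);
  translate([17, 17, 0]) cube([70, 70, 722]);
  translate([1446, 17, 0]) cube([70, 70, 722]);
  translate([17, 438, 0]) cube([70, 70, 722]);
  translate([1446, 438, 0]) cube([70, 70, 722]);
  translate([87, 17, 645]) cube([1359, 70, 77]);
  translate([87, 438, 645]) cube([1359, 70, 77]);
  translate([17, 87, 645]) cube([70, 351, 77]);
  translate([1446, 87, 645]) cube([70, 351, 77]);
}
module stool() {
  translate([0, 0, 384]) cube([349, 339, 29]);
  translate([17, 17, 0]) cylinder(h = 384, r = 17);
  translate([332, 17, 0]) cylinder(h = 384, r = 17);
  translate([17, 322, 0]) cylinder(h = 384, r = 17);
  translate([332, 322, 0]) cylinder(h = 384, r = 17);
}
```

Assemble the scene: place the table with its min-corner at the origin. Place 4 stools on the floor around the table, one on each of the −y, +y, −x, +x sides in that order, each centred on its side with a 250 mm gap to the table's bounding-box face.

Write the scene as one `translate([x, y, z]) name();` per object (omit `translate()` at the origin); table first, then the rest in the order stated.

table();
translate([592, -589, 0]) stool();
translate([592, 775, 0]) stool();
translate([-599, 93, 0]) stool();
translate([1783, 93, 0]) stool();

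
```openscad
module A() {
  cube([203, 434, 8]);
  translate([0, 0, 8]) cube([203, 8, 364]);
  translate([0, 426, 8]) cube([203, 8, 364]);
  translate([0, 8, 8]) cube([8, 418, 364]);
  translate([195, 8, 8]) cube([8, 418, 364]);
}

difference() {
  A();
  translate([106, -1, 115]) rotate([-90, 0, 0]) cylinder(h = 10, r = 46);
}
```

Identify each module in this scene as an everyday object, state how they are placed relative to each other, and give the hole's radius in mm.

A is an open box. The open box has a circular hole through its front wall. The hole's radius is 46 mm.

The subtracted cylinder has r = 46 mm.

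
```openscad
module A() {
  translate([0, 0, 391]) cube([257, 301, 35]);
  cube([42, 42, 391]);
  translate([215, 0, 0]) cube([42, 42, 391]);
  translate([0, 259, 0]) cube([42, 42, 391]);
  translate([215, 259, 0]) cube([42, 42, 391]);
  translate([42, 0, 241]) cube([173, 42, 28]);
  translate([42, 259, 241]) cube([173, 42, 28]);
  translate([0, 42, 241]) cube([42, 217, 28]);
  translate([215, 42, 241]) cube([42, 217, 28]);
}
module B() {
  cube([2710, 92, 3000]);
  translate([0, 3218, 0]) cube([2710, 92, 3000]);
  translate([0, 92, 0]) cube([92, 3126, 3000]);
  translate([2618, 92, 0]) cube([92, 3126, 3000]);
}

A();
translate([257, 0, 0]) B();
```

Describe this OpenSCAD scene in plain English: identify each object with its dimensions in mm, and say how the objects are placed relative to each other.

A is a simple wooden stool: a rectangular seat 257 mm (x) by 301 mm (y), 35 mm thick, top face at z = 426 mm, on four square legs, each 42×42 mm in cross-section. The legs rest on z = 0, each flush with a corner of the seat. Four stretchers, 42 mm wide and 28 mm tall, connect adjacent legs with their undersides at z = 241 mm, each running between the inner faces of the legs it joins and aligned with the legs' outer faces on the other axis.

B is a box-shaped house frame (walls only): outside footprint 2710×3310 mm, wall height 3000 mm, wall thickness 92 mm. The two y-facing walls run the full x-width; the two x-facing walls fit between the inner faces of the y-facing walls.

The house frame is against the stool's +x side, with their −y faces flush.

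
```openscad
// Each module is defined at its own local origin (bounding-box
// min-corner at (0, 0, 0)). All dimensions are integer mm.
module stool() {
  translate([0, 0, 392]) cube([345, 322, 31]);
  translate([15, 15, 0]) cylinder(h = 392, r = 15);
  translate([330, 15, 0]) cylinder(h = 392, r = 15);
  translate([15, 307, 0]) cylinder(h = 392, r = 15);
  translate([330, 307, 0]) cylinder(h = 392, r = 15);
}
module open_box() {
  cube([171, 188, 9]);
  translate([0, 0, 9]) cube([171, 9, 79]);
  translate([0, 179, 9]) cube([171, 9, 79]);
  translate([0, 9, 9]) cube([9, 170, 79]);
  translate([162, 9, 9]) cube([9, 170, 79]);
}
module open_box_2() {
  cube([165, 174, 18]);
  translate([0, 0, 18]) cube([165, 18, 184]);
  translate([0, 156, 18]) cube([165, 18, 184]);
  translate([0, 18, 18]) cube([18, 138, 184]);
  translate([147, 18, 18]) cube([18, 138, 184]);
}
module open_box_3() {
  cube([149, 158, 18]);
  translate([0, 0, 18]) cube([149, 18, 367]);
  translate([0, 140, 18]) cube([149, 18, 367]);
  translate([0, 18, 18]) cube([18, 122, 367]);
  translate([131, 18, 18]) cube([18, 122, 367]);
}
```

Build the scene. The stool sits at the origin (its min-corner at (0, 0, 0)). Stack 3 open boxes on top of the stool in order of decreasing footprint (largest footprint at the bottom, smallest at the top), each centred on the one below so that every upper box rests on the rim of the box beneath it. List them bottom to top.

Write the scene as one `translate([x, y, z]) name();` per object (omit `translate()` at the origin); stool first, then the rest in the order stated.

stool();
translate([87, 67, 423]) open_box();
translate([90, 74, 511]) open_box_2();
translate([98, 82, 713]) open_box_3();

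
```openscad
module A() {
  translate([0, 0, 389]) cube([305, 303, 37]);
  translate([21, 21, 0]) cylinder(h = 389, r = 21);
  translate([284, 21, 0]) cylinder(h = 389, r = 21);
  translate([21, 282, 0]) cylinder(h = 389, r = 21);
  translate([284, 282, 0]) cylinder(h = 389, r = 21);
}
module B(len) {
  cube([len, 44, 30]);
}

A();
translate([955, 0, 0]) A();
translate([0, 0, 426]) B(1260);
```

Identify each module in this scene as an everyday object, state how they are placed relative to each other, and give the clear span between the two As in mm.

A is a stool. B is a beam. A beam spans the tops of two stools. The clear span between the two stools is 650 mm.

Second stool starts at x = 955; first ends at x = 305; clear span = 955 − 305 = 650 mm.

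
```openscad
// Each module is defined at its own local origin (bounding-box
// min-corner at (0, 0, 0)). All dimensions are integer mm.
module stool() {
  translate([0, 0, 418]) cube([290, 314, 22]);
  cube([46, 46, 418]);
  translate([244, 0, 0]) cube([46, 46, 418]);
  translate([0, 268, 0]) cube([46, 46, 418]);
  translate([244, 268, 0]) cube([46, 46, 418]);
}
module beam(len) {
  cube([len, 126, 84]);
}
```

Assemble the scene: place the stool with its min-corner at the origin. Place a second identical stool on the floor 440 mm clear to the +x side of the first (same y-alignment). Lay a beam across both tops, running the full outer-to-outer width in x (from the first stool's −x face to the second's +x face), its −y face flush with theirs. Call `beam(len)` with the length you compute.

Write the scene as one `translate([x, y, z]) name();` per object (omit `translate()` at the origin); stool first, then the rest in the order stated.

stool();
translate([730, 0, 0]) stool();
translate([0, 0, 440]) beam(1020);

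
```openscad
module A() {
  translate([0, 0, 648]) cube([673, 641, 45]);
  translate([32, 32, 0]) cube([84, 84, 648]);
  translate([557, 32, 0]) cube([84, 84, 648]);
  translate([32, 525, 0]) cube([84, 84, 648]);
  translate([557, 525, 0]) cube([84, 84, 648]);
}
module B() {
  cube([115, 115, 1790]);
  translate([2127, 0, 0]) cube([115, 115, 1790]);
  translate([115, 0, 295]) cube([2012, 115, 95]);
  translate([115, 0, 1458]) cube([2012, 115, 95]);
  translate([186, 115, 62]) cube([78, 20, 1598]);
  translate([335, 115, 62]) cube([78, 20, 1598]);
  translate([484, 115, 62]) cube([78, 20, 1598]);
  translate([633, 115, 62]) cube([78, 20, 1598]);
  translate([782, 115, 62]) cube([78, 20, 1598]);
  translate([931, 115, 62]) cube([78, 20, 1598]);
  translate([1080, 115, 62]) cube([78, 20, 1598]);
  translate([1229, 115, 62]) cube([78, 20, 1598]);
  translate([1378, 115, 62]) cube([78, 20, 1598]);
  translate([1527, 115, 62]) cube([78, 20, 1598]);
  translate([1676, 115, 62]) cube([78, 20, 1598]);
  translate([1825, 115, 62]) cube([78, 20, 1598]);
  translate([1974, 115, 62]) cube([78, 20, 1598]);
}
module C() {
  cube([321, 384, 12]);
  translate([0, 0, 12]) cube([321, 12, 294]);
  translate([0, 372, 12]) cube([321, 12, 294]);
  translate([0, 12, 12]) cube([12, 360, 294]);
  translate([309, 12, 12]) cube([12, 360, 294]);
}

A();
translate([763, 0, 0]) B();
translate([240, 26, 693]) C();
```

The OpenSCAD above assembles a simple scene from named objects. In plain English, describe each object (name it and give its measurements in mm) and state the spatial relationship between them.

A is a rectangular dining table. The top is 673×641×45 mm with its upper surface at z = 693 mm. It stands on four 84×84 mm square legs, each inset 32 mm from the nearest pair of top edges, running from the floor to the underside of the top.

B is a fence section. Two 115×115 mm posts, 1790 mm tall, stand on the floor with a clear span of 2012 mm between their inner faces. Two horizontal rails of 115×95 mm section span the gap between the posts with their undersides at z = 295 mm and z = 1458 mm, flush with the posts' −y face. 13 pickets, each 78 mm wide, 20 mm thick and 1598 mm tall, are fixed to the +y face of the rails with their bottoms at z = 62 mm, evenly spaced across the span with equal gaps (rounded down to the nearest mm) at the −x end and between each pair — any rounding remainder accumulates at the +x end.

C is an open-topped rectangular box: outside dimensions 321×384×306 mm, with a uniform wall and base thickness of 12 mm. The base is a full 321×384 slab on the floor; four walls sit on top of the base. The front and back walls (the −y and +y sides) span the full width; the two side walls fit between them.

The fence section is on the floor beside the table on its +x side. The open box is on top of the table.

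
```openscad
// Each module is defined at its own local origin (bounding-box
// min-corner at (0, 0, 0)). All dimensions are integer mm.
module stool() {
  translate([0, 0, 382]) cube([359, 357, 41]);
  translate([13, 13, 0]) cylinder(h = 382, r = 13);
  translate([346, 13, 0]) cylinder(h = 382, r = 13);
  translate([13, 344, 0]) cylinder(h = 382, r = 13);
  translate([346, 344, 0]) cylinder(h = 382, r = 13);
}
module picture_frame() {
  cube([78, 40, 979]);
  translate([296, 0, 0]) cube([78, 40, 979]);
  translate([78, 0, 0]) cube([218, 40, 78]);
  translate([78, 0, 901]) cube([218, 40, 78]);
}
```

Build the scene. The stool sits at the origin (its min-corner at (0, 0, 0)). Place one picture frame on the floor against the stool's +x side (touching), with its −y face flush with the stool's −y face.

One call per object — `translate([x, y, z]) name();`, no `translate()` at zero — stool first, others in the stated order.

stool();
translate([359, 0, 0]) picture_frame();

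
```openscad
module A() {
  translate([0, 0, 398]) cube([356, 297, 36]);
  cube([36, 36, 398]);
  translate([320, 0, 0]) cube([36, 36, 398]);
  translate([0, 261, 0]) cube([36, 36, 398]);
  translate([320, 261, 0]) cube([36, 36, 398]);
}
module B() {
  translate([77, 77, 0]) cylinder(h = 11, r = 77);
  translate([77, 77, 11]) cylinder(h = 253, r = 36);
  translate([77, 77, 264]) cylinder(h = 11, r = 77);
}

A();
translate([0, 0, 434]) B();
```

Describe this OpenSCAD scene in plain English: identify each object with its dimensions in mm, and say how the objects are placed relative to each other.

A is a four-legged stool. The seat is 356×297 mm, 36 mm thick, top at z = 434 mm. It stands on four square legs, each 36×36 mm in cross-section, from z = 0 to the seat underside, each flush with a corner of the seat.

B is a spool: two coaxial disc flanges of radius 77 mm and thickness 11 mm, joined by a core cylinder of radius 36 mm and height 253 mm. The lower flange rests on z = 0 and the three cylinders share a vertical axis.

The spool is on top of the stool.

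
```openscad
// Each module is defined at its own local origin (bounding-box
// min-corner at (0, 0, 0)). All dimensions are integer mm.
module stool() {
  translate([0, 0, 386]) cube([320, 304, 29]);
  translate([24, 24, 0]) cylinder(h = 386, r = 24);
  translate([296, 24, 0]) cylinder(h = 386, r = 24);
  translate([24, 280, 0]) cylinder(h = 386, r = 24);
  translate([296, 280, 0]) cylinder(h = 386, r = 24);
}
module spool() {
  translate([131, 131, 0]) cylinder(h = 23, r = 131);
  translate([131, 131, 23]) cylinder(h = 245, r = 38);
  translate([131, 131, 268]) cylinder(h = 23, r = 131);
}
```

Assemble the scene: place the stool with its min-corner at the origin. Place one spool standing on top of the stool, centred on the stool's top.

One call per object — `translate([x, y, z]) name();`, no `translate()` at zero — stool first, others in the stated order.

stool();
translate([29, 21, 415]) spool();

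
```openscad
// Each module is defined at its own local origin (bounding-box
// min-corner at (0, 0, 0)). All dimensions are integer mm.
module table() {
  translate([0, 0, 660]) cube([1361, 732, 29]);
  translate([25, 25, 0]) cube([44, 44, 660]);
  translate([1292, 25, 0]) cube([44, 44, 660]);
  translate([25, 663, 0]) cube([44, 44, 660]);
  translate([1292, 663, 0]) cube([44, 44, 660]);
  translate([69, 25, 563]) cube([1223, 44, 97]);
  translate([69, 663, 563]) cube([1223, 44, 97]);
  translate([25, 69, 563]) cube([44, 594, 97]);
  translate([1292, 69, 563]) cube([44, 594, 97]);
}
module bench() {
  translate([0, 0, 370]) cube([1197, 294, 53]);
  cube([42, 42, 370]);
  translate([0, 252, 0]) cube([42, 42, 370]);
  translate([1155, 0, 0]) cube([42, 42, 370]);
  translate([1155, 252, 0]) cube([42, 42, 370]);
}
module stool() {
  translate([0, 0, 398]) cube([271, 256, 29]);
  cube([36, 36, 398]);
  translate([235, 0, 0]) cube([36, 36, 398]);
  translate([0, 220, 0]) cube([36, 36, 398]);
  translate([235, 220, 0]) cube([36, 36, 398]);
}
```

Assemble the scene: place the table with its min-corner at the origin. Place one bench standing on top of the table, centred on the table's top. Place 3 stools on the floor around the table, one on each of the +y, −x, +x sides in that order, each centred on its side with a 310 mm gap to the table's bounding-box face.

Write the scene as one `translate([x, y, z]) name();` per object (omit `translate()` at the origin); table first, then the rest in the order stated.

table();
translate([82, 219, 689]) bench();
translate([545, 1042, 0]) stool();
translate([-581, 238, 0]) stool();
translate([1671, 238, 0]) stool();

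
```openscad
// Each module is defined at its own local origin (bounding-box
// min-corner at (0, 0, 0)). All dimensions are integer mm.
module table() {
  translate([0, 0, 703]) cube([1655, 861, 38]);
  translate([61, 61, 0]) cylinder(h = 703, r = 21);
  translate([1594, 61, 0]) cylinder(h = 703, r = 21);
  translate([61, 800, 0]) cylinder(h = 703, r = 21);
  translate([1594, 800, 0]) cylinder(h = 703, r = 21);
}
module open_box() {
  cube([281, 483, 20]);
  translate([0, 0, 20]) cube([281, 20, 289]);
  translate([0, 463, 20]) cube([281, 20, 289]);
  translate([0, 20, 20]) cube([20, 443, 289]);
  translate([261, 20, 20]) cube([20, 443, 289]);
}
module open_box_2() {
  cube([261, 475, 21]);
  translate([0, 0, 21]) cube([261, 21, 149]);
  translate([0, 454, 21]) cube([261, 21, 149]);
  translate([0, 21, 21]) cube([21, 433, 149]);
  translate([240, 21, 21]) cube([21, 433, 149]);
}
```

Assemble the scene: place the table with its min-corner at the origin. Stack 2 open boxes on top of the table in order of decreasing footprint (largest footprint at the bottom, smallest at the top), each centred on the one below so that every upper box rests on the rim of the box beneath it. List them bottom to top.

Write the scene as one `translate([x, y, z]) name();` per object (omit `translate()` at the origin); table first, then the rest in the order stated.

table();
translate([687, 189, 741]) open_box();
translate([697, 193, 1050]) open_box_2();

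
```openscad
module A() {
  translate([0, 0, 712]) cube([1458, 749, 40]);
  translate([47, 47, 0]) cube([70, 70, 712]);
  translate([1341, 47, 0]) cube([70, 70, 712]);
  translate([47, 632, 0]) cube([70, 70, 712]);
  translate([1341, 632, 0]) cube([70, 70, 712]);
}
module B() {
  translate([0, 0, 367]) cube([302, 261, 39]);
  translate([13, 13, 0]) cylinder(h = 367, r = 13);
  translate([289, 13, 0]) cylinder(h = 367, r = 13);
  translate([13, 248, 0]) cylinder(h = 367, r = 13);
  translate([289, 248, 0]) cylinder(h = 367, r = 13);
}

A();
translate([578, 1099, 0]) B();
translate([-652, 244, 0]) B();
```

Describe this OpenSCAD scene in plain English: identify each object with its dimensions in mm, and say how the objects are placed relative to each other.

A is a table: top 1458 mm (x) × 749 mm (y), 40 mm thick, upper face at z = 752 mm, on four 70×70 mm square legs, each inset 47 mm from the nearest pair of top edges, running from z = 0 to the bottom of the top.

B is a simple wooden stool: a rectangular seat 302 mm (x) by 261 mm (y), 39 mm thick, top face at z = 406 mm, on four round legs, each 26 mm in diameter. The legs rest on z = 0, each leg's axis is inset half a diameter from the nearest pair of seat edges (so the leg's bounding box is flush with the corner).

Two stools sit around the table at the +y, −x sides.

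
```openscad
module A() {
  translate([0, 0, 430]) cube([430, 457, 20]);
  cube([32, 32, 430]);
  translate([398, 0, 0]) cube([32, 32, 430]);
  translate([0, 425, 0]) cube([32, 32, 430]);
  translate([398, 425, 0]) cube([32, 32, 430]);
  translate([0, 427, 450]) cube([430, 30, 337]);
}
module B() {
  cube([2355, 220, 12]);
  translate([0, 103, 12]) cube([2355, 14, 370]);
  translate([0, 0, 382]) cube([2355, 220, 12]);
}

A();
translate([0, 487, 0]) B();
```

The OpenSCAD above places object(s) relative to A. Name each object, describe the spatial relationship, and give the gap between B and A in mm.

A is a chair. B is an I-beam. The I-beam is on the floor beside the chair on its +y side. The gap between the I-beam and the chair is 30 mm.

The I-beam's nearest face is 30 mm from the chair's +y face.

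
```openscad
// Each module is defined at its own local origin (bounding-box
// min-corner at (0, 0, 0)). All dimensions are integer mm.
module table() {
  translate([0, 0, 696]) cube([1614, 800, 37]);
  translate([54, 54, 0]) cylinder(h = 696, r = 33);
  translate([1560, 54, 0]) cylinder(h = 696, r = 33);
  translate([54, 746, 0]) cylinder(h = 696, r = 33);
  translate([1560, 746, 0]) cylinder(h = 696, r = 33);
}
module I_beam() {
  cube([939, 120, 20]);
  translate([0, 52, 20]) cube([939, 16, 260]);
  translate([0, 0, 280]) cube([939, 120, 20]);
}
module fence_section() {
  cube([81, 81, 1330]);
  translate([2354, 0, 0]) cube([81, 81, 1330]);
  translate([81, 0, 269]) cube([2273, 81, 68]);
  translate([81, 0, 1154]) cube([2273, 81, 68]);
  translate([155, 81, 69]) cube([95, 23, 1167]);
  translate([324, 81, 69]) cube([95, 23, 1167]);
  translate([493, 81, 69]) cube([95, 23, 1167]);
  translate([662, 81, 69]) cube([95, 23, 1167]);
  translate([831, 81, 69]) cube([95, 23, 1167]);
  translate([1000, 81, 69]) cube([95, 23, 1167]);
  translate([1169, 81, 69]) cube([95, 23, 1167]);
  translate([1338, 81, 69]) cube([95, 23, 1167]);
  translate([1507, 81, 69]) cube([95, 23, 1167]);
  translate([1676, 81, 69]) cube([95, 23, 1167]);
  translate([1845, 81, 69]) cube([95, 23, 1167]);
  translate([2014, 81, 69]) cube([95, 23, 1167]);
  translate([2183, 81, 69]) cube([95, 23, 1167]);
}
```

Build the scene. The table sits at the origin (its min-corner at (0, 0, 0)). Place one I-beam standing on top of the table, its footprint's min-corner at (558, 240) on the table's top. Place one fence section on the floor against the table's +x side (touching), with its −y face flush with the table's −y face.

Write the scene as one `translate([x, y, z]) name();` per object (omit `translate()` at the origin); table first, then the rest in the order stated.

table();
translate([558, 240, 733]) I_beam();
translate([1614, 0, 0]) fence_section();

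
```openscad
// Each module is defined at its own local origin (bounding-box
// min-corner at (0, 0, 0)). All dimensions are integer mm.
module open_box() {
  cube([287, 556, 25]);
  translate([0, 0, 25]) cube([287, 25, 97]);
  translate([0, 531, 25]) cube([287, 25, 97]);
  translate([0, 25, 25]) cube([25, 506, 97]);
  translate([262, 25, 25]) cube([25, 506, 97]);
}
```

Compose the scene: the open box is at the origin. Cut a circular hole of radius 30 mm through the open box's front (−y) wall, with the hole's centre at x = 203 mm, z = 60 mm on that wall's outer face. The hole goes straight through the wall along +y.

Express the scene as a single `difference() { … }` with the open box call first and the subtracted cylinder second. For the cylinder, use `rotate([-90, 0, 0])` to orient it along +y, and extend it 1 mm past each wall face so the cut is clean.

difference() {
  open_box();
  translate([203, -1, 60]) rotate([-90, 0, 0]) cylinder(h = 27, r = 30);
}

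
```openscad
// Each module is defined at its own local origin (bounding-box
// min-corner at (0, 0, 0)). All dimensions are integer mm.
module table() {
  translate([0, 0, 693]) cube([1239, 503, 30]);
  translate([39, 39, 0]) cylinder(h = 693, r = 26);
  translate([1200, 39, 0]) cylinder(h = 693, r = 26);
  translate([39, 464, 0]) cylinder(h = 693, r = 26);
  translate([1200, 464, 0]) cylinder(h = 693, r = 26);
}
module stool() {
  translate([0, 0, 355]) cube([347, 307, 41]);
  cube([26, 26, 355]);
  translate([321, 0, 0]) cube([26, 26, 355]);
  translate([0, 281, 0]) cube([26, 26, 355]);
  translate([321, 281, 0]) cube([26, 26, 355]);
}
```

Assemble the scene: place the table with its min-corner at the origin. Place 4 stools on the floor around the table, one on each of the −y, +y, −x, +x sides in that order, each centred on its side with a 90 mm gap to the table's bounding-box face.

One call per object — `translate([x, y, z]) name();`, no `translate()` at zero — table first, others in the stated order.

table();
translate([446, -397, 0]) stool();
translate([446, 593, 0]) stool();
translate([-437, 98, 0]) stool();
translate([1329, 98, 0]) stool();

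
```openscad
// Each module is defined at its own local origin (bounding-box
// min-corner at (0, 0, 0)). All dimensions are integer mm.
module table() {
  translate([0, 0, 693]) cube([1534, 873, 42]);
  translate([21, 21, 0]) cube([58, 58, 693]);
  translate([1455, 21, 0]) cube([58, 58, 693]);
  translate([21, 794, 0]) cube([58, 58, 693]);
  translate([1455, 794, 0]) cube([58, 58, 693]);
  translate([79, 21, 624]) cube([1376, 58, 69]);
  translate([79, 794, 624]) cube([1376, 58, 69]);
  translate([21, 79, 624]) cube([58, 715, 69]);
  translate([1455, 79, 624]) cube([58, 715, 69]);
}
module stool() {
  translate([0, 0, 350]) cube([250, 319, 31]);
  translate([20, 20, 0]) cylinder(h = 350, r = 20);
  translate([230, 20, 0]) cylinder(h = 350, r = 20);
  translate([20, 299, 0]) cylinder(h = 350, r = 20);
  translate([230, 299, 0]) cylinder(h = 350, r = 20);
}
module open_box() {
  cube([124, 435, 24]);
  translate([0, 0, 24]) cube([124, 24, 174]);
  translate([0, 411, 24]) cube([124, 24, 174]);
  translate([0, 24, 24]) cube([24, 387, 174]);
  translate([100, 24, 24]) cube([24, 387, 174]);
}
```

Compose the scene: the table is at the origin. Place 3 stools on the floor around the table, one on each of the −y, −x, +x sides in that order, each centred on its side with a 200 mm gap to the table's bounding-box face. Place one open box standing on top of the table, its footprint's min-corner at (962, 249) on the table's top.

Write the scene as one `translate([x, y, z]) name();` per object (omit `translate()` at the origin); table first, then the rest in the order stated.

table();
translate([642, -519, 0]) stool();
translate([-450, 277, 0]) stool();
translate([1734, 277, 0]) stool();
translate([962, 249, 735]) open_box();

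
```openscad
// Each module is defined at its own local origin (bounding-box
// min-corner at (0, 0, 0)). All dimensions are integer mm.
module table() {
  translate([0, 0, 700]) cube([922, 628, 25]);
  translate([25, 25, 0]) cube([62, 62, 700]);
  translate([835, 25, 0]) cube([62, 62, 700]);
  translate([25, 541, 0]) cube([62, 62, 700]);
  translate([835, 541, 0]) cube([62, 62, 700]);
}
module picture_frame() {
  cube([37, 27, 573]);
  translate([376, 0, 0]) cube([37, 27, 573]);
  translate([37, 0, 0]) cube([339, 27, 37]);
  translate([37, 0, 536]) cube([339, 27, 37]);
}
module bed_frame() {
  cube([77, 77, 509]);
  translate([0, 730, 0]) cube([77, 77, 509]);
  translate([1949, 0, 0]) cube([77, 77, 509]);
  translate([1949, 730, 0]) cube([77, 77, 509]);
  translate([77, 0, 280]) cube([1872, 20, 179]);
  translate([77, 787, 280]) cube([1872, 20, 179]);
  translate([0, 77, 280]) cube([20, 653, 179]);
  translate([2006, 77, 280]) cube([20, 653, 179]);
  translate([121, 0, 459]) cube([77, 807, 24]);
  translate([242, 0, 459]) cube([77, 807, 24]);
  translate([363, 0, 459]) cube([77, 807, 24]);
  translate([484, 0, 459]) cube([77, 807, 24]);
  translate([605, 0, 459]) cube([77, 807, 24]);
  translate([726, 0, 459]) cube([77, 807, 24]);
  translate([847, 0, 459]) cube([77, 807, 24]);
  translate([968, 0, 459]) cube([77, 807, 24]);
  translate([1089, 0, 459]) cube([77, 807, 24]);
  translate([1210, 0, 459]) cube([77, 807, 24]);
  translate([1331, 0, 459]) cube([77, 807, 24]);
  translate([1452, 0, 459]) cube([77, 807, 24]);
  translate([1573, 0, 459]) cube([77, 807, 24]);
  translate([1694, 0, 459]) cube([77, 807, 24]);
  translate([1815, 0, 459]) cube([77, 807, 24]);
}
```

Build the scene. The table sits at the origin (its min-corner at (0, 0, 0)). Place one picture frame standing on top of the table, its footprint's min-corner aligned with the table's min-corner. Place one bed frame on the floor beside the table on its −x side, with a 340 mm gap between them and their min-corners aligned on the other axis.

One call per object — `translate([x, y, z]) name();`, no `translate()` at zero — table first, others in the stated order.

table();
translate([0, 0, 725]) picture_frame();
translate([-2366, 0, 0]) bed_frame();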